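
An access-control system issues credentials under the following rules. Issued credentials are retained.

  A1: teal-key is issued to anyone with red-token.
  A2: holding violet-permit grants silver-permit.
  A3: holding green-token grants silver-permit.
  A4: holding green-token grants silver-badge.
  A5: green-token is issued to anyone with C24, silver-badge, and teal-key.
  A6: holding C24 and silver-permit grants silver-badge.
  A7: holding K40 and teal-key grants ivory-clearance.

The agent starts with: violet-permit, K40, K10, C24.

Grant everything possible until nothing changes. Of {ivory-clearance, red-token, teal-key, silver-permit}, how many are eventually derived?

1

Holding violet-permit grants silver-permit (A2).
ivory-clearance would need K40 and teal-key (A7), but teal-key is never granted.
No rule produces red-token, and it is not given.
teal-key would need red-token (A1), but red-token is never granted.
silver-permit: reached.
Reached: silver-permit — 1 of the 4.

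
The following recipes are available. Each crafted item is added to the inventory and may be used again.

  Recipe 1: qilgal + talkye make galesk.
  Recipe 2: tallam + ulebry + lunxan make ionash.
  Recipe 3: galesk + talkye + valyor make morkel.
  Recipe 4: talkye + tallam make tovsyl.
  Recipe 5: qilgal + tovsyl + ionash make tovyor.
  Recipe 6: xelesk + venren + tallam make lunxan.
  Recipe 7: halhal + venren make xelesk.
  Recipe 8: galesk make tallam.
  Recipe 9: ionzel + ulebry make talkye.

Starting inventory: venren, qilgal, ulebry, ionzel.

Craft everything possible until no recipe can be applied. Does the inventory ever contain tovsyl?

Yes

Using Recipe 9, ionzel and ulebry make talkye.
Using Recipe 1, qilgal and talkye make galesk.
Using Recipe 8, galesk makes tallam.
talkye + tallam → tovsyl (Recipe 4).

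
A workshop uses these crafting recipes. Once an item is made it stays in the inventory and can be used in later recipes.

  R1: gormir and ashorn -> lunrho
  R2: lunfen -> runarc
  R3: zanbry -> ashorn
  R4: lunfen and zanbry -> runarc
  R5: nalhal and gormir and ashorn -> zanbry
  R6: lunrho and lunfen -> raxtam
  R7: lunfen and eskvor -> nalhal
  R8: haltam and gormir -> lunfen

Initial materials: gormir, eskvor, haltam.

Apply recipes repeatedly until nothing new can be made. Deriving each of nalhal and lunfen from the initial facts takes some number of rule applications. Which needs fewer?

lunfen

lunfen: Using R8, haltam and gormir make lunfen. [1 rule application]
nalhal: Using R8, haltam and gormir make lunfen. lunfen and eskvor -> nalhal (R7). [2 rule applications]
lunfen needs fewer.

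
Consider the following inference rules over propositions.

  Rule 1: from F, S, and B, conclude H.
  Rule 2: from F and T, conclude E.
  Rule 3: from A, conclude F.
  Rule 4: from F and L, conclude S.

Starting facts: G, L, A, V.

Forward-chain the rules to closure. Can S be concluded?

A holds, so F follows (Rule 3).
F and L hold, so S follows (Rule 4).

Yes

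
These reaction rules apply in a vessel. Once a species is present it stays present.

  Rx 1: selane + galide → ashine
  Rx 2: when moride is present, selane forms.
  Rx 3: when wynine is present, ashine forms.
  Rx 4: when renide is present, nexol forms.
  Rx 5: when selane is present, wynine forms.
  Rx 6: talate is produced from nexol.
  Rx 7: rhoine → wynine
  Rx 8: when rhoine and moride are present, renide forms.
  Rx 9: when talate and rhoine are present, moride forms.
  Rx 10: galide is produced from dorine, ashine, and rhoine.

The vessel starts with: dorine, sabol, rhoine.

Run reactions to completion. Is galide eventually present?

rhoine present → wynine forms (Rx 7).
wynine present → ashine forms (Rx 3).
dorine, ashine, and rhoine present → galide forms (Rx 10).

Yes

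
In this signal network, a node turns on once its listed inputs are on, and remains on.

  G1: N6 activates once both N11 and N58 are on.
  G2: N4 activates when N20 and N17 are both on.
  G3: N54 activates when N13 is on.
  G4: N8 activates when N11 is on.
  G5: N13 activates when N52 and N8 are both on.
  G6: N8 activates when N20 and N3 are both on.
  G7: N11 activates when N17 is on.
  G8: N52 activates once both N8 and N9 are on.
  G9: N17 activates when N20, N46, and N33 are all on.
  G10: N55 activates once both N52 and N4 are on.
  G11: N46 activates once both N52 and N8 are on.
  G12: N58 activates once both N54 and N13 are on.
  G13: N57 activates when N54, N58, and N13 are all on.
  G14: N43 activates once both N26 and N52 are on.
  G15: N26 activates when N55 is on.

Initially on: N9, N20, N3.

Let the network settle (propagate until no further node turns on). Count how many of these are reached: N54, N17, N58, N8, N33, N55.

G6: N20 and N3 on → N8 on.
N8 and N9 are on, so N52 activates (G8).
N52 and N8 are on, so N13 activates (G5).
N13 is on, so N54 activates (G3).
G12: N54 and N13 on → N58 on.
N54: reached.
N17 would need N20, N46, and N33 (G9), but N33 never turns on.
N58: reached.
N8: reached.
No rule produces N33, and it is not given.
N55 would need N52 and N4 (G10), but N4 never turns on.
Reached: N54, N58, and N8 — 3 of the 6.

3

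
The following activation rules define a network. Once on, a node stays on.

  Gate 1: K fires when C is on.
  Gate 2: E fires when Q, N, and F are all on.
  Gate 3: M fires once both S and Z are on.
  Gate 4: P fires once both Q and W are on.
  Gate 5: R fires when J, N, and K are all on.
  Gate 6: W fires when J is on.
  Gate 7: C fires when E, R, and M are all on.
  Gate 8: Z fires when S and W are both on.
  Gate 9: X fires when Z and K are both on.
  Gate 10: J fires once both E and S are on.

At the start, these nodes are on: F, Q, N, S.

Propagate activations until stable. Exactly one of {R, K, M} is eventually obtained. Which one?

Gate 2: Q, N, and F on → E on.
Gate 10: E and S on → J on.
Gate 6: J on → W on.
Gate 8: S and W on → Z on.
S and Z are on, so M fires (Gate 3).
K would need C (Gate 1), but C never turns on. R would need J, N, and K (Gate 5), but K never turns on.

M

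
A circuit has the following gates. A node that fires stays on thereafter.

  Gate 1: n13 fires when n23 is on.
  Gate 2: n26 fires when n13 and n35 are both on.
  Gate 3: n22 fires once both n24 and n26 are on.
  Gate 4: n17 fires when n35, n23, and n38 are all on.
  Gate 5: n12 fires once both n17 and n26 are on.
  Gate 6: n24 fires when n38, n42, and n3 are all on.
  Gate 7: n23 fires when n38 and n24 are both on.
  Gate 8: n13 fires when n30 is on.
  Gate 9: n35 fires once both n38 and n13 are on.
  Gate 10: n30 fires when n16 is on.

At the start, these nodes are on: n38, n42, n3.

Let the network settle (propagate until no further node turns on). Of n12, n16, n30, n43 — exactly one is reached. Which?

n12

n38, n42, and n3 are on, so n24 fires (Gate 6).
Gate 7: n38 and n24 on → n23 on.
Gate 1: n23 on → n13 on.
n38 and n13 are on, so n35 fires (Gate 9).
Gate 2: n13 and n35 on → n26 on.
n35, n23, and n38 are on, so n17 fires (Gate 4).
n17 and n26 are on, so n12 fires (Gate 5).
No rule produces n43, and it is not given. n30 would need n16 (Gate 10), but n16 never turns on. No rule produces n16, and it is not given.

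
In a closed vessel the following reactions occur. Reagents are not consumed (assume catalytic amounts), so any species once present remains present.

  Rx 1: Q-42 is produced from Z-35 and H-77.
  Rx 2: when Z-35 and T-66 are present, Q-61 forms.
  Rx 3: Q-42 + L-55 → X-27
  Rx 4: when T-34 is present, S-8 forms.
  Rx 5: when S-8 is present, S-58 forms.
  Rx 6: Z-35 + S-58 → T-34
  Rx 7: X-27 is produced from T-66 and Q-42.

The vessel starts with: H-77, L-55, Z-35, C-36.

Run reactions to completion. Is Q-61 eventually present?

No

Q-61 would need Z-35 and T-66 (Rx 2), but T-66 never forms.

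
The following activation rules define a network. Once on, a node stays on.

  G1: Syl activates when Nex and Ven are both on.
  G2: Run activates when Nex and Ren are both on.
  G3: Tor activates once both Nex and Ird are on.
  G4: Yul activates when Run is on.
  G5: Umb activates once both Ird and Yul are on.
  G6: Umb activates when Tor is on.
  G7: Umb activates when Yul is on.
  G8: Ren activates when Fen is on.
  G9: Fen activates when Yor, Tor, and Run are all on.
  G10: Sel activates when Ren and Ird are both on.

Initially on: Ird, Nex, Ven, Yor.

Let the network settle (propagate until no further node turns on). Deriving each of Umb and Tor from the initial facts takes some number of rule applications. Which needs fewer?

Tor

Tor: Nex and Ird are on, so Tor activates (G3). [1 rule application]
Umb: Nex and Ird are on, so Tor activates (G3). Tor is on, so Umb activates (G6). [2 rule applications]
Tor needs fewer.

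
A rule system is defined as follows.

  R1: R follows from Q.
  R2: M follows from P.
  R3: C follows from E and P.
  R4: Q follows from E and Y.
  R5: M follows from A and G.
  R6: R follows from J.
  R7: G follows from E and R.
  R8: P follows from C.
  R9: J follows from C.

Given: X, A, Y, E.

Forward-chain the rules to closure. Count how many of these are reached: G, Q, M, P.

3

From E and Y, R4 gives Q.
Q holds, so R follows (R1).
From E and R, R7 gives G.
From A and G, R5 gives M.
G: reached.
Q: reached.
M: reached.
P would need C (R8), but C is never established.
Reached: G, Q, and M — 3 of the 4.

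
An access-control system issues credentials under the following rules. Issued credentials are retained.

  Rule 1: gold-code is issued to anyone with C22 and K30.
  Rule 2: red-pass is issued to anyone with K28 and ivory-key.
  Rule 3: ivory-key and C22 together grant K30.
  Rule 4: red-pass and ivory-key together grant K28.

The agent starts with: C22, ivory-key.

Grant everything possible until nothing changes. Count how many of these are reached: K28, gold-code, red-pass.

Holding ivory-key and C22 grants K30 (Rule 3).
Holding C22 and K30 grants gold-code (Rule 1).
K28 would need red-pass and ivory-key (Rule 4), but red-pass is never granted.
gold-code: reached.
red-pass would need K28 and ivory-key (Rule 2), but K28 is never granted.
Reached: gold-code — 1 of the 3.

1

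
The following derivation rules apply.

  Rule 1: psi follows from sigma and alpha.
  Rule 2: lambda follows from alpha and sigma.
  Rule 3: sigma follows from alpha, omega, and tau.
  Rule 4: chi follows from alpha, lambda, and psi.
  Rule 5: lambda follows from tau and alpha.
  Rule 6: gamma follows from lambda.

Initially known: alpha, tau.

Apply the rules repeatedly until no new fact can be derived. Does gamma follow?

From tau and alpha, Rule 5 gives lambda.
From lambda, Rule 6 gives gamma.

Yes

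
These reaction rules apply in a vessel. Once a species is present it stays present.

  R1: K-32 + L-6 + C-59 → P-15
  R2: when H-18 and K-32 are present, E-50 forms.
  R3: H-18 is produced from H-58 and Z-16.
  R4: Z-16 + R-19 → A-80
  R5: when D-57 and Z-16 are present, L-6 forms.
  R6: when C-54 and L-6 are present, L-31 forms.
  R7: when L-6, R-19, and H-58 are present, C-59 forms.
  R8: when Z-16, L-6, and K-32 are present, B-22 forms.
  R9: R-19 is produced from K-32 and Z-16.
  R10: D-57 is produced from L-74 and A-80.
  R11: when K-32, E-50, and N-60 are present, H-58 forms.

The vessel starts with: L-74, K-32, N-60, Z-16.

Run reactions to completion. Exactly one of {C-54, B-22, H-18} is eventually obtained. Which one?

K-32 and Z-16 present → R-19 forms (R9).
Z-16 and R-19 present → A-80 forms (R4).
L-74 and A-80 present → D-57 forms (R10).
D-57 and Z-16 present → L-6 forms (R5).
Z-16, L-6, and K-32 present → B-22 forms (R8).
No rule produces C-54, and it is not given. H-18 would need H-58 and Z-16 (R3), but H-58 never forms.

B-22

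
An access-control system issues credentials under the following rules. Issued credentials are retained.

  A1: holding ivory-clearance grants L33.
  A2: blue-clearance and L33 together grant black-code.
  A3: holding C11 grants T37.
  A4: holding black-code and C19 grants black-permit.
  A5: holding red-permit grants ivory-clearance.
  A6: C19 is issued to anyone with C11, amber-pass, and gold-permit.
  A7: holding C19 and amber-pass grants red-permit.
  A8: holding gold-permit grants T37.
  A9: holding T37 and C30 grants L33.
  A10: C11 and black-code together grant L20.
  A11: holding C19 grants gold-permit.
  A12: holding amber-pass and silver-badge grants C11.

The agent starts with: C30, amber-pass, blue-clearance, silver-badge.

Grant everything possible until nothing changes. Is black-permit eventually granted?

No

black-permit would need black-code and C19 (A4), but C19 is never granted.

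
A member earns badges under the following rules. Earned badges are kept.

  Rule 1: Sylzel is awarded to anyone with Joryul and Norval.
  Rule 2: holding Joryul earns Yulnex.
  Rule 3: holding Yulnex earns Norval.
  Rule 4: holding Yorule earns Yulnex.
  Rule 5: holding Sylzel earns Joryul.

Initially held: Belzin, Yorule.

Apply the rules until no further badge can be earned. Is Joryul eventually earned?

Joryul would need Sylzel (Rule 5), but Sylzel is never earned.

No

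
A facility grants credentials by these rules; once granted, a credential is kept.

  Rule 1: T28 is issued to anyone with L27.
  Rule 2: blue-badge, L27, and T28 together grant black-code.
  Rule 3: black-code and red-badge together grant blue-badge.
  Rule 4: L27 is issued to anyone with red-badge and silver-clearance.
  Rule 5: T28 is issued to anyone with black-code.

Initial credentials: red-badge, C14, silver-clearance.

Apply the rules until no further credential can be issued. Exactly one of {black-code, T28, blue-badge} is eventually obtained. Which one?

T28

Holding red-badge and silver-clearance grants L27 (Rule 4).
Holding L27 grants T28 (Rule 1).
blue-badge would need black-code and red-badge (Rule 3), but black-code is never granted. black-code would need blue-badge, L27, and T28 (Rule 2), but blue-badge is never granted.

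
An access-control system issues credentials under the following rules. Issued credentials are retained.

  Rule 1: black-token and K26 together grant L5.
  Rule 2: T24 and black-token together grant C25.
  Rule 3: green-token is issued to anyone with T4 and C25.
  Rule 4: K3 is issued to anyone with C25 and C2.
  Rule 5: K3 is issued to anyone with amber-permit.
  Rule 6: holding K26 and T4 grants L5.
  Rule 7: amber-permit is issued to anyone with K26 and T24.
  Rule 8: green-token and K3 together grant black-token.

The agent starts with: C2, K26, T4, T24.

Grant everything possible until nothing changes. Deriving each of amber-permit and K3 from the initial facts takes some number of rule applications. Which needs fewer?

amber-permit

amber-permit: Holding K26 and T24 grants amber-permit (Rule 7). [1 rule application]
K3: Holding K26 and T24 grants amber-permit (Rule 7). Holding amber-permit grants K3 (Rule 5). [2 rule applications]
amber-permit needs fewer.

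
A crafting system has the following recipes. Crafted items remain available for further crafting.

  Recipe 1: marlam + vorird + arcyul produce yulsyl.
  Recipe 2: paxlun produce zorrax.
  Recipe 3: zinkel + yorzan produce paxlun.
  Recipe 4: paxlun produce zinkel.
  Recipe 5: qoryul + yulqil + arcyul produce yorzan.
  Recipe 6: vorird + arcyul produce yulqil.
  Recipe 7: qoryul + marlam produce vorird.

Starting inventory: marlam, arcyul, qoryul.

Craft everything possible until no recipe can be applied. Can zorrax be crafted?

No

zorrax would need paxlun (Recipe 2), but paxlun is never obtained.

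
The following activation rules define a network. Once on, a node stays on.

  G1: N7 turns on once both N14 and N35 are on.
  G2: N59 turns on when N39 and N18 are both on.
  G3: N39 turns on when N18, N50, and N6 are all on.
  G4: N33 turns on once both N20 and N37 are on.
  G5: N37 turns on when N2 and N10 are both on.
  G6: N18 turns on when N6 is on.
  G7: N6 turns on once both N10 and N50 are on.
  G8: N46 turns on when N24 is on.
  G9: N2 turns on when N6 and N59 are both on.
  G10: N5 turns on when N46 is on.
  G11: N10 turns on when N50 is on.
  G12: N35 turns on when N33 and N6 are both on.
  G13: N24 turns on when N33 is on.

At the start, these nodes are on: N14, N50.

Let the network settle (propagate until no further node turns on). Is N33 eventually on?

N33 would need N20 and N37 (G4), but N20 never turns on.

No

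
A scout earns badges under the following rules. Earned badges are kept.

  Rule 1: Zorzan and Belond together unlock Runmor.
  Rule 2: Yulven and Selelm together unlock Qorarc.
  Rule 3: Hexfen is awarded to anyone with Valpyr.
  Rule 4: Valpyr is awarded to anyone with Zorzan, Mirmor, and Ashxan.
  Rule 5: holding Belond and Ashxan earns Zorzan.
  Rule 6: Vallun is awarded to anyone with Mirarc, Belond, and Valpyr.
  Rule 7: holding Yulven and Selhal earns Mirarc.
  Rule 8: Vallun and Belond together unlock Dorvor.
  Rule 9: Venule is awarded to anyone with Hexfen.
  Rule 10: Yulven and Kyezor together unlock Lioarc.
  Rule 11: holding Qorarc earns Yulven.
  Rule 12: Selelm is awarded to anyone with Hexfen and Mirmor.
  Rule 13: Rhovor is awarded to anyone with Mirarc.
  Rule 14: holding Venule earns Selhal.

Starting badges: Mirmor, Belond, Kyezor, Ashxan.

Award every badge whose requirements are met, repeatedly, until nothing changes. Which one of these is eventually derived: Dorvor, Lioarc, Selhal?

With Belond and Ashxan, Zorzan is earned (Rule 5).
With Zorzan, Mirmor, and Ashxan, Valpyr is earned (Rule 4).
With Valpyr, Hexfen is earned (Rule 3).
With Hexfen, Venule is earned (Rule 9).
With Venule, Selhal is earned (Rule 14).
Dorvor would need Vallun and Belond (Rule 8), but Vallun is never earned. Lioarc would need Yulven and Kyezor (Rule 10), but Yulven is never earned.

Selhal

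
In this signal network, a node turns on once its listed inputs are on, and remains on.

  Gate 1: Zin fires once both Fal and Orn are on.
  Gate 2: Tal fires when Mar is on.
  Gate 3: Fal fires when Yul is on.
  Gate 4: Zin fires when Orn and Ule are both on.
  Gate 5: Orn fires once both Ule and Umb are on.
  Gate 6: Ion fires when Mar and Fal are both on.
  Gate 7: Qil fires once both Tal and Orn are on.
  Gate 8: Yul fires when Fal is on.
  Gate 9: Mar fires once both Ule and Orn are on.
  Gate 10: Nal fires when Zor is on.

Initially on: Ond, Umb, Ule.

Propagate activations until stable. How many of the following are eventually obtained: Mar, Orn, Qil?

Gate 5: Ule and Umb on → Orn on.
Gate 9: Ule and Orn on → Mar on.
Gate 2: Mar on → Tal on.
Gate 7: Tal and Orn on → Qil on.
Mar: reached.
Orn: reached.
Qil: reached.
All 3 are reached.

3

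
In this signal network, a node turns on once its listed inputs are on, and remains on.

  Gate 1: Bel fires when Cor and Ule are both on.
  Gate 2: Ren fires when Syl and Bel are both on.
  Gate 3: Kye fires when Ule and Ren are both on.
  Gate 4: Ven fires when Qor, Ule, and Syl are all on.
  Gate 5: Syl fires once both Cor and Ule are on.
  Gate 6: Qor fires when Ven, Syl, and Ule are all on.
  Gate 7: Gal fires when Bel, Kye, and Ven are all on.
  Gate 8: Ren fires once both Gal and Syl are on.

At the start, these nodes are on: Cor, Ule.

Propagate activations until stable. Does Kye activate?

Yes

Gate 1: Cor and Ule on → Bel on.
Gate 5: Cor and Ule on → Syl on.
Syl and Bel are on, so Ren fires (Gate 2).
Gate 3: Ule and Ren on → Kye on.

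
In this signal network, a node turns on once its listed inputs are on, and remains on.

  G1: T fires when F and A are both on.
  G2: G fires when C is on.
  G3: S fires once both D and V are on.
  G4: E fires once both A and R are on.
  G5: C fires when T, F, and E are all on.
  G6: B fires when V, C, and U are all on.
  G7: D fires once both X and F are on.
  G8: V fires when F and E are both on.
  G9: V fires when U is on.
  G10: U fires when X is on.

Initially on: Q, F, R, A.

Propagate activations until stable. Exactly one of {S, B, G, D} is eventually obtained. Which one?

G

G4: A and R on → E on.
F and A are on, so T fires (G1).
T, F, and E are on, so C fires (G5).
G2: C on → G on.
D would need X and F (G7), but X never turns on. B would need V, C, and U (G6), but U never turns on. S would need D and V (G3), but D never turns on.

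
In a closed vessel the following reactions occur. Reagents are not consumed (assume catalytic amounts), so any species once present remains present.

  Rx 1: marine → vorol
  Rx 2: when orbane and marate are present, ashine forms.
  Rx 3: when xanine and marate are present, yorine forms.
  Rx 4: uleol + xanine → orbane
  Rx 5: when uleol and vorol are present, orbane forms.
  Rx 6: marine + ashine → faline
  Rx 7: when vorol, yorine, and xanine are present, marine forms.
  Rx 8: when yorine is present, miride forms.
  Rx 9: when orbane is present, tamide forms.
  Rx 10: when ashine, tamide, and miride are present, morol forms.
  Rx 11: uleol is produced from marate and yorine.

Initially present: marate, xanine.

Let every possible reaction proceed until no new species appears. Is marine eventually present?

marine would need vorol, yorine, and xanine (Rx 7), but vorol never forms.

No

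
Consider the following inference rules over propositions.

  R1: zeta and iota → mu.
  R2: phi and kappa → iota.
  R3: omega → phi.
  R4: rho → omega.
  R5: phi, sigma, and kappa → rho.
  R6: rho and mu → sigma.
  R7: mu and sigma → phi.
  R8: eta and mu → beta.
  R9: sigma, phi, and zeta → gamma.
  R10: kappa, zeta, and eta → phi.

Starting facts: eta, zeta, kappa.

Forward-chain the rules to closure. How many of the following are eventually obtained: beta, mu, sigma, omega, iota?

From kappa, zeta, and eta, R10 gives phi.
phi and kappa hold, so iota follows (R2).
From zeta and iota, R1 gives mu.
eta and mu hold, so beta follows (R8).
beta: reached.
mu: reached.
sigma would need rho and mu (R6), but rho is never established.
omega would need rho (R4), but rho is never established.
iota: reached.
Reached: beta, mu, and iota — 3 of the 5.

3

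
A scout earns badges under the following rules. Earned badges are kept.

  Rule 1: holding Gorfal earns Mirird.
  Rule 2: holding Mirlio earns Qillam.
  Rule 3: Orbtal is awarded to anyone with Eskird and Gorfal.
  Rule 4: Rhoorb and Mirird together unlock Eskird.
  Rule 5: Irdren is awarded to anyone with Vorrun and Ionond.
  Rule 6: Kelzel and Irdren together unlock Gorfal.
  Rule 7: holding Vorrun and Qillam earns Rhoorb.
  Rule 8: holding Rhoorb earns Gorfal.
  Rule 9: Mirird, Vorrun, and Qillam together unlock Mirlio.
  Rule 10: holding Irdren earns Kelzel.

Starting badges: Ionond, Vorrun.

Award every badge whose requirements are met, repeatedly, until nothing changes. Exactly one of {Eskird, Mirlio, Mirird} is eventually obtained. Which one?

Mirird

With Vorrun and Ionond, Irdren is earned (Rule 5).
With Irdren, Kelzel is earned (Rule 10).
With Kelzel and Irdren, Gorfal is earned (Rule 6).
With Gorfal, Mirird is earned (Rule 1).
Mirlio would need Mirird, Vorrun, and Qillam (Rule 9), but Qillam is never earned. Eskird would need Rhoorb and Mirird (Rule 4), but Rhoorb is never earned.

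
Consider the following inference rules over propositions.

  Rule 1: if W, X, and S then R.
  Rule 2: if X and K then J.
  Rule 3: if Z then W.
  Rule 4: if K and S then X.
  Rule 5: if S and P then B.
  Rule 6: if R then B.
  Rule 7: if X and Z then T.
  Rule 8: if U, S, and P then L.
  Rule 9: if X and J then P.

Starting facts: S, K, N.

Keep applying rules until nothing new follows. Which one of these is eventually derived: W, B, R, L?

B

From K and S, Rule 4 gives X.
X and K hold, so J follows (Rule 2).
From X and J, Rule 9 gives P.
S and P hold, so B follows (Rule 5).
W would need Z (Rule 3), but Z is never established. R would need W, X, and S (Rule 1), but W is never established. L would need U, S, and P (Rule 8), but U is never established.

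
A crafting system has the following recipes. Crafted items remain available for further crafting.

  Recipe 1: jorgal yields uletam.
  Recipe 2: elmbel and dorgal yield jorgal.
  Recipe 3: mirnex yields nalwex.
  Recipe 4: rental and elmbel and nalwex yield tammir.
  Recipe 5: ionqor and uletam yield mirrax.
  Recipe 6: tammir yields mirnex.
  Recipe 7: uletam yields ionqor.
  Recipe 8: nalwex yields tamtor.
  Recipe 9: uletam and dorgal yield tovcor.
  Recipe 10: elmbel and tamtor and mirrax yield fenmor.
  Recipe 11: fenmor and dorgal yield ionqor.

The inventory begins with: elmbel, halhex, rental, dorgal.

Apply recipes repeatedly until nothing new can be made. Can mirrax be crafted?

elmbel and dorgal → jorgal (Recipe 2).
jorgal → uletam (Recipe 1).
Using Recipe 7, uletam makes ionqor.
ionqor and uletam → mirrax (Recipe 5).

Yes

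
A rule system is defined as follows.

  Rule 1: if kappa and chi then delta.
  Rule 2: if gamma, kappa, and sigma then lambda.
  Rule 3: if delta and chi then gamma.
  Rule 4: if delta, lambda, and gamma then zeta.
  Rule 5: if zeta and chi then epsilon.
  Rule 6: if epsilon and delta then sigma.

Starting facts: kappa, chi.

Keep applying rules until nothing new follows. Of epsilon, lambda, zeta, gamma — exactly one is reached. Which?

From kappa and chi, Rule 1 gives delta.
delta and chi hold, so gamma follows (Rule 3).
lambda would need gamma, kappa, and sigma (Rule 2), but sigma is never established. epsilon would need zeta and chi (Rule 5), but zeta is never established. zeta would need delta, lambda, and gamma (Rule 4), but lambda is never established.

gamma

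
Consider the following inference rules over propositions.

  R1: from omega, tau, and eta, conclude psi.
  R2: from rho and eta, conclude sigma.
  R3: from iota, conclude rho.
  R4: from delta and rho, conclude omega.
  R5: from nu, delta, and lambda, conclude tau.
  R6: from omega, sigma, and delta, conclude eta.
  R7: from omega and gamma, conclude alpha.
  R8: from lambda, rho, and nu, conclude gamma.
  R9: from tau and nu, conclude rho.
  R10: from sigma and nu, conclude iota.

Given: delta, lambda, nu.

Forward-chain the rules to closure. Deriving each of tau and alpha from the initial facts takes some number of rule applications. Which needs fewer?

tau

tau: nu, delta, and lambda hold, so tau follows (R5). [1 rule application]
alpha: From nu, delta, and lambda, R5 gives tau. From tau and nu, R9 gives rho. From lambda, rho, and nu, R8 gives gamma. delta and rho hold, so omega follows (R4). omega and gamma hold, so alpha follows (R7). [5 rule applications]
tau needs fewer.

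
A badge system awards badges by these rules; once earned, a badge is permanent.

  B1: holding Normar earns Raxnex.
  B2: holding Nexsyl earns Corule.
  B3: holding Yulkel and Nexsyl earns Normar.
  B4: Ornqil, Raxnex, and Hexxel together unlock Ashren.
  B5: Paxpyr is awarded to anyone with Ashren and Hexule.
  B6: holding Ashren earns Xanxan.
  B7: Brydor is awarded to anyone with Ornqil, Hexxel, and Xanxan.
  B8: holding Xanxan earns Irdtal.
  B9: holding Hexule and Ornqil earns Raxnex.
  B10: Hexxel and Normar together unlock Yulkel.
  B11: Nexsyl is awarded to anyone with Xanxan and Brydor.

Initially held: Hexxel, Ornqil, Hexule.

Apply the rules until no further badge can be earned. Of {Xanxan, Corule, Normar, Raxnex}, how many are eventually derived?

3

With Hexule and Ornqil, Raxnex is earned (B9).
With Ornqil, Raxnex, and Hexxel, Ashren is earned (B4).
With Ashren, Xanxan is earned (B6).
With Ornqil, Hexxel, and Xanxan, Brydor is earned (B7).
With Xanxan and Brydor, Nexsyl is earned (B11).
With Nexsyl, Corule is earned (B2).
Xanxan: reached.
Corule: reached.
Normar would need Yulkel and Nexsyl (B3), but Yulkel is never earned.
Raxnex: reached.
Reached: Xanxan, Corule, and Raxnex — 3 of the 4.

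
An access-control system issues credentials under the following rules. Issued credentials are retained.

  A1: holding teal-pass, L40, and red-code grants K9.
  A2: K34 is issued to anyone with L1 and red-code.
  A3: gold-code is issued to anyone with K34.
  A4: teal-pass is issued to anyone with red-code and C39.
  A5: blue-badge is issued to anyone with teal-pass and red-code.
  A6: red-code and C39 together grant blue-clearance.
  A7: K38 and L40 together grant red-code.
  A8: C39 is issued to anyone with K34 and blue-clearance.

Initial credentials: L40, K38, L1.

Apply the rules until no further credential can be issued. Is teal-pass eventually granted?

No

teal-pass would need red-code and C39 (A4), but C39 is never granted.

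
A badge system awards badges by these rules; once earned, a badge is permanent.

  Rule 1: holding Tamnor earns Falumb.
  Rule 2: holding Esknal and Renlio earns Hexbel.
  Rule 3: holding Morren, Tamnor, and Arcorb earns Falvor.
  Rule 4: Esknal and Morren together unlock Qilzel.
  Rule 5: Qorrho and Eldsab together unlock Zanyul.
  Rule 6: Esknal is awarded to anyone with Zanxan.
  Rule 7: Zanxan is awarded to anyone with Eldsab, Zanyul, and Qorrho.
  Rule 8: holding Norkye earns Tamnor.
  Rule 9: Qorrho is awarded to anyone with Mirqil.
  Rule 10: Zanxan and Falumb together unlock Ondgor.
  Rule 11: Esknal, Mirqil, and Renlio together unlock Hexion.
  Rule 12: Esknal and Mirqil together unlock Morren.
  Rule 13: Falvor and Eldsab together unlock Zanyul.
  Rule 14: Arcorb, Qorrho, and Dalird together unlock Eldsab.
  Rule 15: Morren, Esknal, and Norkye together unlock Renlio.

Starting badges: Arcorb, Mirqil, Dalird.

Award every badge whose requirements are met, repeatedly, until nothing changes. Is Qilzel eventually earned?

Yes

With Mirqil, Qorrho is earned (Rule 9).
With Arcorb, Qorrho, and Dalird, Eldsab is earned (Rule 14).
With Qorrho and Eldsab, Zanyul is earned (Rule 5).
With Eldsab, Zanyul, and Qorrho, Zanxan is earned (Rule 7).
With Zanxan, Esknal is earned (Rule 6).
With Esknal and Mirqil, Morren is earned (Rule 12).
With Esknal and Morren, Qilzel is earned (Rule 4).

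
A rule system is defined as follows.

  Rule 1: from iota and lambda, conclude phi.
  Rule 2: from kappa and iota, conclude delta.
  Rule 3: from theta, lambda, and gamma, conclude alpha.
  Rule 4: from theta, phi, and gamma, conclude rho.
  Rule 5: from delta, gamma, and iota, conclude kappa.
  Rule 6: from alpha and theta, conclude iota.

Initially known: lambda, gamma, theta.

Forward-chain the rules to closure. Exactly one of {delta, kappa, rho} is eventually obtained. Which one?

rho

theta, lambda, and gamma hold, so alpha follows (Rule 3).
alpha and theta hold, so iota follows (Rule 6).
From iota and lambda, Rule 1 gives phi.
From theta, phi, and gamma, Rule 4 gives rho.
kappa would need delta, gamma, and iota (Rule 5), but delta is never established. delta would need kappa and iota (Rule 2), but kappa is never established.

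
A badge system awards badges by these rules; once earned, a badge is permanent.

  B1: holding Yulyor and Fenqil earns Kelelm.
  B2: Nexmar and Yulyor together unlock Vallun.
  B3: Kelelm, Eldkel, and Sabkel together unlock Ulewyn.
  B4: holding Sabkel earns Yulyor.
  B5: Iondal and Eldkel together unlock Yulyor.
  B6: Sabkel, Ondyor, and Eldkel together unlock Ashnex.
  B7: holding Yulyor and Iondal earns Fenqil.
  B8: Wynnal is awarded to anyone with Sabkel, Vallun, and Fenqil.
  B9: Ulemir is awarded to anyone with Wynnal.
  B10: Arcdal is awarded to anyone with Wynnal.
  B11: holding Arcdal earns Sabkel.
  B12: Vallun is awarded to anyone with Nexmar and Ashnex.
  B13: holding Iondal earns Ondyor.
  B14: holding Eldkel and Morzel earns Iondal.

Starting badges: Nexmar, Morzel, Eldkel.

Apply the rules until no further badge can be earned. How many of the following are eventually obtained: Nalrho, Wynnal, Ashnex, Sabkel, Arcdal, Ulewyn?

0

No rule produces Nalrho, and it is not given.
Wynnal would need Sabkel, Vallun, and Fenqil (B8), but Sabkel is never earned.
Ashnex would need Sabkel, Ondyor, and Eldkel (B6), but Sabkel is never earned.
Sabkel would need Arcdal (B11), but Arcdal is never earned.
Arcdal would need Wynnal (B10), but Wynnal is never earned.
Ulewyn would need Kelelm, Eldkel, and Sabkel (B3), but Sabkel is never earned.
None of the 6 are reached.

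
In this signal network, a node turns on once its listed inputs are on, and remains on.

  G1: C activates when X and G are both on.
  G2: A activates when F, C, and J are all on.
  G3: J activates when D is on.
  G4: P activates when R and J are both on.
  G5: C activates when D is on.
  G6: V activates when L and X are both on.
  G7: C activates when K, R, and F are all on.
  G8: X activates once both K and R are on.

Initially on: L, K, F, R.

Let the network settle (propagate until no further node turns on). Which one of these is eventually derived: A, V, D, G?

G8: K and R on → X on.
L and X are on, so V activates (G6).
A would need F, C, and J (G2), but J never turns on. No rule produces D, and it is not given. No rule produces G, and it is not given.

V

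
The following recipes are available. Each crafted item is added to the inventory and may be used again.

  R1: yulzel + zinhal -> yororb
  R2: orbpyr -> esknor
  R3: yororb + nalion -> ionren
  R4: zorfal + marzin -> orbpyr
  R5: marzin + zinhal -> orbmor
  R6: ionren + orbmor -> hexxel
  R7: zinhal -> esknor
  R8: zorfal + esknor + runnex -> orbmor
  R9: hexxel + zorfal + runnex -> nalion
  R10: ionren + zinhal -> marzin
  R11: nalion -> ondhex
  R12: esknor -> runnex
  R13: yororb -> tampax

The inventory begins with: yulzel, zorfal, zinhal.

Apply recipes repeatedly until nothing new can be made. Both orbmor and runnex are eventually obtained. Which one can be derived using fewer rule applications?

runnex: zinhal -> esknor (R7). Using R12, esknor makes runnex. [2 rule applications]
orbmor: Using R7, zinhal makes esknor. Using R12, esknor makes runnex. zorfal + esknor + runnex -> orbmor (R8). [3 rule applications]
runnex needs fewer.

runnex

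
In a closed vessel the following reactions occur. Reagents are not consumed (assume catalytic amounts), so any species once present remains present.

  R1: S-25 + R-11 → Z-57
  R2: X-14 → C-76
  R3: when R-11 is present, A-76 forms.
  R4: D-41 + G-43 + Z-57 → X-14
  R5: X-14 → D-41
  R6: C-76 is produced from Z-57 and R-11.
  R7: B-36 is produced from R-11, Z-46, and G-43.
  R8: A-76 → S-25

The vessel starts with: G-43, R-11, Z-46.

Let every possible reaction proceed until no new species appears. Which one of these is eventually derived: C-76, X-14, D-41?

C-76

R-11 present → A-76 forms (R3).
A-76 present → S-25 forms (R8).
S-25 and R-11 present → Z-57 forms (R1).
Z-57 and R-11 present → C-76 forms (R6).
D-41 would need X-14 (R5), but X-14 never forms. X-14 would need D-41, G-43, and Z-57 (R4), but D-41 never forms.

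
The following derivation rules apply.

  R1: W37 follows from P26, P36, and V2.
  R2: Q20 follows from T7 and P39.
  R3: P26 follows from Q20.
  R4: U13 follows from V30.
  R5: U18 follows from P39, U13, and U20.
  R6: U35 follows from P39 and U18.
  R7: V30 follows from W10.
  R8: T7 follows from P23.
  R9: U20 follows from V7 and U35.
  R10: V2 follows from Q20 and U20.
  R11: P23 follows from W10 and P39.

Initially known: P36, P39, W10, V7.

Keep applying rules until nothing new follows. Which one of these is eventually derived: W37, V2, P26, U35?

P26

From W10 and P39, R11 gives P23.
P23 holds, so T7 follows (R8).
T7 and P39 hold, so Q20 follows (R2).
From Q20, R3 gives P26.
V2 would need Q20 and U20 (R10), but U20 is never established. U35 would need P39 and U18 (R6), but U18 is never established. W37 would need P26, P36, and V2 (R1), but V2 is never established.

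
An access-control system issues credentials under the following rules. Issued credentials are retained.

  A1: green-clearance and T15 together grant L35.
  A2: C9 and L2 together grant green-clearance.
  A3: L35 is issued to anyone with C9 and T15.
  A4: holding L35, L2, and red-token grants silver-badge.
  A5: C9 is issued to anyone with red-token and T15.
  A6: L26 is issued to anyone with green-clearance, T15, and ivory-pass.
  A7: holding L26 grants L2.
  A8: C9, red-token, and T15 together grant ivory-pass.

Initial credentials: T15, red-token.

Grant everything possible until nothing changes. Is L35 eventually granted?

Holding red-token and T15 grants C9 (A5).
Holding C9 and T15 grants L35 (A3).

Yes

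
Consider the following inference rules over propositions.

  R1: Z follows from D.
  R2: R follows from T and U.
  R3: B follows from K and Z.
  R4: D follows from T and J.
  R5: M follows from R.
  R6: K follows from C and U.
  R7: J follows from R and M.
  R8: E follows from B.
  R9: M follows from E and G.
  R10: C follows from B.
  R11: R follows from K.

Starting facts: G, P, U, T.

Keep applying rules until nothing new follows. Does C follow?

C would need B (R10), but B is never established.

No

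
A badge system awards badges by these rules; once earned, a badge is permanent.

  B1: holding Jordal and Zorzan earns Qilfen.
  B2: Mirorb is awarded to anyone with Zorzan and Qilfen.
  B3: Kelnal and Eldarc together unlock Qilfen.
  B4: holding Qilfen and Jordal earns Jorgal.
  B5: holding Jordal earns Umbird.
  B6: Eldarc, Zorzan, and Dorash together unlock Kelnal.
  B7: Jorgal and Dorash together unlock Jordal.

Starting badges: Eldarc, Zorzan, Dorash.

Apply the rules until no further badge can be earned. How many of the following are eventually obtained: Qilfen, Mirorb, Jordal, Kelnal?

3

With Eldarc, Zorzan, and Dorash, Kelnal is earned (B6).
With Kelnal and Eldarc, Qilfen is earned (B3).
With Zorzan and Qilfen, Mirorb is earned (B2).
Qilfen: reached.
Mirorb: reached.
Jordal would need Jorgal and Dorash (B7), but Jorgal is never earned.
Kelnal: reached.
Reached: Qilfen, Mirorb, and Kelnal — 3 of the 4.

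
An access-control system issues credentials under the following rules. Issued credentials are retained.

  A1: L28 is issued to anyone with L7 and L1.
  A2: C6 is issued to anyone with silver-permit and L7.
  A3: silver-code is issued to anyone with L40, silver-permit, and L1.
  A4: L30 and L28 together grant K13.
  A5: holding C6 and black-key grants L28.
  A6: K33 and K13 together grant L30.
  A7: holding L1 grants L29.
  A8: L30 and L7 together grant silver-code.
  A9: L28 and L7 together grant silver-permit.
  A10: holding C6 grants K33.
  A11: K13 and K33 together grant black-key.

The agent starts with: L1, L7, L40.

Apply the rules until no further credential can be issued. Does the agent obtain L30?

No

L30 would need K33 and K13 (A6), but K13 is never granted.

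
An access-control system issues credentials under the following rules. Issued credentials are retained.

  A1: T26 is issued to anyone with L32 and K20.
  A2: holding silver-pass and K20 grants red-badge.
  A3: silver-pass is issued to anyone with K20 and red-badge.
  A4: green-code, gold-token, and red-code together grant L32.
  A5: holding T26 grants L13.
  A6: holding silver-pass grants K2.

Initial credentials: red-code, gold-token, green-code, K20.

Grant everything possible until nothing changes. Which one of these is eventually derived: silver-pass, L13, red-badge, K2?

L13

Holding green-code, gold-token, and red-code grants L32 (A4).
Holding L32 and K20 grants T26 (A1).
Holding T26 grants L13 (A5).
K2 would need silver-pass (A6), but silver-pass is never granted. red-badge would need silver-pass and K20 (A2), but silver-pass is never granted. silver-pass would need K20 and red-badge (A3), but red-badge is never granted.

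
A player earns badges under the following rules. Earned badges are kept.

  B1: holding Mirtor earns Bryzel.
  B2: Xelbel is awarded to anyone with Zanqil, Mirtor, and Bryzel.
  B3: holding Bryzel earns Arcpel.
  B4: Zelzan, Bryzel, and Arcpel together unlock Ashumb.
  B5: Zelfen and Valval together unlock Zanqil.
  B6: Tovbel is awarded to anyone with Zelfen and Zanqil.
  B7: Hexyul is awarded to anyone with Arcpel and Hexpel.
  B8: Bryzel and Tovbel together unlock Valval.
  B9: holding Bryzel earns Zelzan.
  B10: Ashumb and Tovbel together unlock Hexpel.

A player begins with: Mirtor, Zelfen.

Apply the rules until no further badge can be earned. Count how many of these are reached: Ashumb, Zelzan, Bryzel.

3

With Mirtor, Bryzel is earned (B1).
With Bryzel, Zelzan is earned (B9).
With Bryzel, Arcpel is earned (B3).
With Zelzan, Bryzel, and Arcpel, Ashumb is earned (B4).
Ashumb: reached.
Zelzan: reached.
Bryzel: reached.
All 3 are reached.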